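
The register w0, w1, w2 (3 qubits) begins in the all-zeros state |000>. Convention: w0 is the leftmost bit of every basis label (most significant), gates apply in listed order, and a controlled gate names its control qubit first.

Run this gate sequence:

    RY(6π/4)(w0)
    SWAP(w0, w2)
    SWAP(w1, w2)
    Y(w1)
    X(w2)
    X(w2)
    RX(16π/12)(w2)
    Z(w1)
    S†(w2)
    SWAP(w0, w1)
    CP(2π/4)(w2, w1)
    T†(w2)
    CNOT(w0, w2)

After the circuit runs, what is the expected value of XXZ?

The observable XXZ averages to 0. Key observation: gates 5-6 undo each other exactly, leaving only the rest of the circuit to track.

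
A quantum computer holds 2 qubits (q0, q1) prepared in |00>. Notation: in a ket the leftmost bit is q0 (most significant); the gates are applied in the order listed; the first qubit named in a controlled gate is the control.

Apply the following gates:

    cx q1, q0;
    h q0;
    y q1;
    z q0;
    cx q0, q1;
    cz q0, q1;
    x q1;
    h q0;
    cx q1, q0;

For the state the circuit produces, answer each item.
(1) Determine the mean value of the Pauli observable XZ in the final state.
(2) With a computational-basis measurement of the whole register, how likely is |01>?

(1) In the final state, XZ has expectation 1.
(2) Outcome |01> occurs with probability 1/4.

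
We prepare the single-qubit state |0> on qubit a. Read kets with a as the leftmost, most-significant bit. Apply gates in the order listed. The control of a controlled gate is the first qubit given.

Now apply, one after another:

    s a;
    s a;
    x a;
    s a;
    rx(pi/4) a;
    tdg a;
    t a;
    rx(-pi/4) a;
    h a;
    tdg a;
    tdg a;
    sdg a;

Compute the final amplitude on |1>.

|1> carries amplitude sqrt(2)*I/2 in the final state. Key observation: gates 5-8 undo each other exactly, leaving only the rest of the circuit to track.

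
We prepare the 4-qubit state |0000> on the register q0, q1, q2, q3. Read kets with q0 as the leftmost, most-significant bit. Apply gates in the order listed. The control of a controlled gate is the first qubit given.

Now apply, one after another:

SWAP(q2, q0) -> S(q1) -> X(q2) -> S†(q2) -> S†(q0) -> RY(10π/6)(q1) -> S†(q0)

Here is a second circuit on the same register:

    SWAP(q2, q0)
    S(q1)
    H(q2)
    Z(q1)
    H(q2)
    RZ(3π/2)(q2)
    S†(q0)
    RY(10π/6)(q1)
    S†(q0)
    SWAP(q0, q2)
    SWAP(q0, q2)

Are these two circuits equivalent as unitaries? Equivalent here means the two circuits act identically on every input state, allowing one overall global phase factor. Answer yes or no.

No: there is an input state on which the two circuits produce genuinely different outputs (not merely differing by a phase).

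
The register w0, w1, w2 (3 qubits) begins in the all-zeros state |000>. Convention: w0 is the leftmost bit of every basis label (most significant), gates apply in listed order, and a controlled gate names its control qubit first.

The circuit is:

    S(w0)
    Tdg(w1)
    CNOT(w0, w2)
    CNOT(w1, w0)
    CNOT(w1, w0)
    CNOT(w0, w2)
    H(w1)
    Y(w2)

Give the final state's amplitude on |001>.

|001> carries amplitude sqrt(2)*I/2 in the final state. Key observation: steps 3-6 multiply out to the identity, so the circuit reduces to the remaining gates.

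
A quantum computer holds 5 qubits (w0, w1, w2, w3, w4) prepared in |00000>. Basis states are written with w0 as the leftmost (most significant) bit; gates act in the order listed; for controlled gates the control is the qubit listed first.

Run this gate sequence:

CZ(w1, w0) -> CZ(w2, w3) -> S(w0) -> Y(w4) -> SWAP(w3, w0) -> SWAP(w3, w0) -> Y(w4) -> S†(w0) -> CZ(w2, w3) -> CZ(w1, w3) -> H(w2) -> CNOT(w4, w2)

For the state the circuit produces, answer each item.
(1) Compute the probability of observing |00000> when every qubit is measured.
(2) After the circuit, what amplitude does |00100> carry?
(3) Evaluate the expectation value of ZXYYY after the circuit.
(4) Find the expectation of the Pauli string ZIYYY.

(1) The probability of measuring |00000> is 1/2.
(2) |00100> carries amplitude sqrt(2)/2 in the final state.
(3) In the final state, ZXYYY has expectation 0.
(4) The expectation value of ZIYYY is 0.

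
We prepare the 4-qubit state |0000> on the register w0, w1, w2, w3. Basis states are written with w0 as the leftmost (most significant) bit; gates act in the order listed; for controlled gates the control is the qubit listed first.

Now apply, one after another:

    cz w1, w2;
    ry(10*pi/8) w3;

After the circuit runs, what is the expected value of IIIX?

In the final state, IIIX has expectation -sqrt(2)/2.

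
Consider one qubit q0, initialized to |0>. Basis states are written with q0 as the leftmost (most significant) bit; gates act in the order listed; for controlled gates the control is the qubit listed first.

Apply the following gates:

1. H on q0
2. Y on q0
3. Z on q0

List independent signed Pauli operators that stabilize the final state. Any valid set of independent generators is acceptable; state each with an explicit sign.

The final state is stabilized by the group generated by +X; other independent generating sets are equally valid.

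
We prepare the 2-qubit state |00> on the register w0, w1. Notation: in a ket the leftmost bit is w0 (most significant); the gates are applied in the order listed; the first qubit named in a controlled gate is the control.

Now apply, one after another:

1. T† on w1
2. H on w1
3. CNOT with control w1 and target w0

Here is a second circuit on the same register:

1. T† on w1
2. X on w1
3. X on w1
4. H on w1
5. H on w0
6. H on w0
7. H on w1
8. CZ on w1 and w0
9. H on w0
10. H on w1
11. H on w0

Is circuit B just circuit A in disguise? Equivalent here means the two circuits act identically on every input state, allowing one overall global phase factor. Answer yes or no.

No: there is an input state on which the two circuits produce genuinely different outputs (not merely differing by a phase).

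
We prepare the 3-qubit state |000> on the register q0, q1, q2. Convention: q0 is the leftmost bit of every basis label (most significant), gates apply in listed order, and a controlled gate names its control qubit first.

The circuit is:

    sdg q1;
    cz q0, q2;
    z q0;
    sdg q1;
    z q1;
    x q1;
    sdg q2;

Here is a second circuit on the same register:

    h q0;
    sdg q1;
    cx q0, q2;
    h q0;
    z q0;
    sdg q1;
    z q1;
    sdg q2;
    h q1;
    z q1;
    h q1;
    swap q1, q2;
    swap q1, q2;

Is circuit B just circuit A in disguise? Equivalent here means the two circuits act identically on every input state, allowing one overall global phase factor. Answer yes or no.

No: there is an input state on which the two circuits produce genuinely different outputs (not merely differing by a phase).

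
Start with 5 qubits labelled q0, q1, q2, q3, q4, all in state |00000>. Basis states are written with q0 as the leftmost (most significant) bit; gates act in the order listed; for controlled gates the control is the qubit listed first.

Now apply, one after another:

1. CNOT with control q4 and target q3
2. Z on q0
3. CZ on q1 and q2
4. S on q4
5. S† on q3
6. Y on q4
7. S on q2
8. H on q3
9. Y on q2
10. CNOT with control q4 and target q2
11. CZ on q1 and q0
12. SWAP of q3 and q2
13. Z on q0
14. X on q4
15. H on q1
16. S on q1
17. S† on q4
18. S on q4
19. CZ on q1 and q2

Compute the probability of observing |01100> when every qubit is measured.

Outcome |01100> occurs with probability 1/4.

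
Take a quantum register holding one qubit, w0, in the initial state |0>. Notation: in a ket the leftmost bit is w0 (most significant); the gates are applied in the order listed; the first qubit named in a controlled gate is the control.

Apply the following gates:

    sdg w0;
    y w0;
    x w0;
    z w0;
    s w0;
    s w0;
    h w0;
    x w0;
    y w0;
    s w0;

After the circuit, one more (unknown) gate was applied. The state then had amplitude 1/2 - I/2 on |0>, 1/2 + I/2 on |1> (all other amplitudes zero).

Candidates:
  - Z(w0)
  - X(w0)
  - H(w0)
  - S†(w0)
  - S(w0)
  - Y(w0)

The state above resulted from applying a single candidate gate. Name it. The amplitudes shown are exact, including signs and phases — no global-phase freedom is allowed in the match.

The unique candidate consistent with the amplitudes is H(w0).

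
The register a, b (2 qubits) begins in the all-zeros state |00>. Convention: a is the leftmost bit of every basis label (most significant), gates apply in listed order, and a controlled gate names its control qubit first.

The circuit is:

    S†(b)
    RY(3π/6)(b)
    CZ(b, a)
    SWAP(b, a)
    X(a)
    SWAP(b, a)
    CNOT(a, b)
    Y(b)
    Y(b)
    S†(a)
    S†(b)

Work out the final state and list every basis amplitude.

After the circuit, the state carries amplitude sqrt(2)/2 on |00>, -sqrt(2)*I/2 on |01>, 0 on |10>, 0 on |11>.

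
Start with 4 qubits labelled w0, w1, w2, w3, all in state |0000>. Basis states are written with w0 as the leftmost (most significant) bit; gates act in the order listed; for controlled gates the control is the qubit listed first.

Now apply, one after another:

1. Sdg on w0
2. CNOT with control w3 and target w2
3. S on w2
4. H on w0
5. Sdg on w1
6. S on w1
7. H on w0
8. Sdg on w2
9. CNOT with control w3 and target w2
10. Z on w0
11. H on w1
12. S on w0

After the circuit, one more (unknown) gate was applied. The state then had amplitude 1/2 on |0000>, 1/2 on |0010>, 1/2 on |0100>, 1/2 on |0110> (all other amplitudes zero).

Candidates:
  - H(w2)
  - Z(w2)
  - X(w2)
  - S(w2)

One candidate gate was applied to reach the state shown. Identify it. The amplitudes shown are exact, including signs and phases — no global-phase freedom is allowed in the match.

The unique candidate consistent with the amplitudes is H(w2). Key observation: the block from step 2 through step 9 cancels to the identity and can be dropped.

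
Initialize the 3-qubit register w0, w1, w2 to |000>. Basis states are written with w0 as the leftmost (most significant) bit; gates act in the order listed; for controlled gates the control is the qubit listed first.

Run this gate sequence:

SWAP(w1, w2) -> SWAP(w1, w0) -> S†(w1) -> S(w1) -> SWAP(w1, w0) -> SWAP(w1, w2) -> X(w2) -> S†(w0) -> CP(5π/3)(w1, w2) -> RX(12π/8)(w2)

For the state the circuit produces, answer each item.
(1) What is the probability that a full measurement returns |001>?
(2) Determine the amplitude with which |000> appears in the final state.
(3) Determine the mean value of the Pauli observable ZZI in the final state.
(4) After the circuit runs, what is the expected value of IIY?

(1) A full measurement returns |001> with probability 1/2.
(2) The amplitude on |000> is -sqrt(2)*I/2.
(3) The observable ZZI averages to 1.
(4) The expectation value of IIY is -1.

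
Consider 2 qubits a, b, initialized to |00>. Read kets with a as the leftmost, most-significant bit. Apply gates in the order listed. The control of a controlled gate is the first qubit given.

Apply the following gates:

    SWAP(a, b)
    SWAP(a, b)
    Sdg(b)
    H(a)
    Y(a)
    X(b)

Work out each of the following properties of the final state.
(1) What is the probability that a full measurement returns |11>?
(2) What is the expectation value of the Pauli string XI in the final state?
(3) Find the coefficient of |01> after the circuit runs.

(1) Outcome |11> occurs with probability 1/2.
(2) The expectation value of XI is -1.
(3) The final state's coefficient on |01> equals -sqrt(2)*I/2.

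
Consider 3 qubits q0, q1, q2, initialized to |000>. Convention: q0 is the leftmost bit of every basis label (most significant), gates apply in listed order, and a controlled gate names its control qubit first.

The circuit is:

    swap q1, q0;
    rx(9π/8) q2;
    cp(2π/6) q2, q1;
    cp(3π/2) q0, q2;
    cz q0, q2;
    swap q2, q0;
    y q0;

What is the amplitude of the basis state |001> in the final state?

The final state's coefficient on |001> equals 0.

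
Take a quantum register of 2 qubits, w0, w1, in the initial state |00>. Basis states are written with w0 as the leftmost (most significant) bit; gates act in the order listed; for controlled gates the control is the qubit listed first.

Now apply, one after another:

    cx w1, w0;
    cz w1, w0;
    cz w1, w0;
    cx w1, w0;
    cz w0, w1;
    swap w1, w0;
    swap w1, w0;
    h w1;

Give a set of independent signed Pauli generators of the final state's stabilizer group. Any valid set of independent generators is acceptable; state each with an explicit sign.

One valid set of independent stabilizer generators is +IX, +ZI (any independent generating set of the same group is equally correct). Key observation: steps 1-4 multiply out to the identity, so the circuit reduces to the remaining gates.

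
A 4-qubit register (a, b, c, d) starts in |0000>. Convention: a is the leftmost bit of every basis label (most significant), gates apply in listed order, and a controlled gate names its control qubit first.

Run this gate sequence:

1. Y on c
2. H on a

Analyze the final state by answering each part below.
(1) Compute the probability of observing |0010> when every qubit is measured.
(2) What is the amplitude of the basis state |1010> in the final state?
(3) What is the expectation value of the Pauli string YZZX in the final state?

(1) A full measurement returns |0010> with probability 1/2.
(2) The final state's coefficient on |1010> equals sqrt(2)*I/2.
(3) The expectation value of YZZX is 0.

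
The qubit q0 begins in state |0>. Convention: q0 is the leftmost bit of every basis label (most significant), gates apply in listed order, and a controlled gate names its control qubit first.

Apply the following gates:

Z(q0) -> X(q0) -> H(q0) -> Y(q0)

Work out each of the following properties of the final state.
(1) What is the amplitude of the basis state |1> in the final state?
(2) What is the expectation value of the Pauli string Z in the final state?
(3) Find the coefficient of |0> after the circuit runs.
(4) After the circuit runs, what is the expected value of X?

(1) |1> carries amplitude sqrt(2)*I/2 in the final state.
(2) The expectation value of Z is 0.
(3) The amplitude on |0> is sqrt(2)*I/2.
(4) In the final state, X has expectation 1.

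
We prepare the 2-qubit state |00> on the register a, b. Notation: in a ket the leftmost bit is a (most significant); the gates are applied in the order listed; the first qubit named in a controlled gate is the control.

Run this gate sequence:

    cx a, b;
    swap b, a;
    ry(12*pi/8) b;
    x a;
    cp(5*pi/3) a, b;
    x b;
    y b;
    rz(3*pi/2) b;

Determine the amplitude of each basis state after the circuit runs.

After the circuit, the state carries amplitude 0 on |00>, 0 on |01>, -sqrt(2)*exp(3*I*pi/4)/2 on |10>, sqrt(2)*exp(11*I*pi/12)/2 on |11>.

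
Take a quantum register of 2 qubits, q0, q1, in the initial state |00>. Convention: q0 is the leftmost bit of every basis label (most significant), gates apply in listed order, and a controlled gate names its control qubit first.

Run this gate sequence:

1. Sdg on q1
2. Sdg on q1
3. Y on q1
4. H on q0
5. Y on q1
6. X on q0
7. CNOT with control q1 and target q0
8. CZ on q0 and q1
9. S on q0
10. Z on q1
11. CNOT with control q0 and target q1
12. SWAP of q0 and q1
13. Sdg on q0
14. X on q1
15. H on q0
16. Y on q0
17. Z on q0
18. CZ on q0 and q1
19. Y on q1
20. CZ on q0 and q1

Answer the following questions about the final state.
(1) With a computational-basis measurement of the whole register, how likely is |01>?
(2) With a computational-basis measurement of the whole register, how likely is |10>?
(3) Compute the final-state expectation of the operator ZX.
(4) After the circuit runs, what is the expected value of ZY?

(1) Outcome |01> occurs with probability 1/4.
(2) A full measurement returns |10> with probability 1/4.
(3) In the final state, ZX has expectation 1.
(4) The observable ZY averages to 0.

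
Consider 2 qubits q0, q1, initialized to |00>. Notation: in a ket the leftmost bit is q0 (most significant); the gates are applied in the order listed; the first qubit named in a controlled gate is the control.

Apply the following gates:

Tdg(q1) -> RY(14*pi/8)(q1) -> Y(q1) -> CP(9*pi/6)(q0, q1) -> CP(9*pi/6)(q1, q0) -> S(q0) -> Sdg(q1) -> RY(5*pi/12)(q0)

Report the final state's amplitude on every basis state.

After the circuit, the state carries amplitude I*(-2*sqrt(3) - sqrt(2) + sqrt(6))/8 on |00>, -sqrt(6)/8 - 1/4 - sqrt(2)/8 on |01>, I*(-sqrt(6) - sqrt(2) + 2)/8 on |10>, -sqrt(3)/4 - sqrt(6)/8 + sqrt(2)/8 on |11>.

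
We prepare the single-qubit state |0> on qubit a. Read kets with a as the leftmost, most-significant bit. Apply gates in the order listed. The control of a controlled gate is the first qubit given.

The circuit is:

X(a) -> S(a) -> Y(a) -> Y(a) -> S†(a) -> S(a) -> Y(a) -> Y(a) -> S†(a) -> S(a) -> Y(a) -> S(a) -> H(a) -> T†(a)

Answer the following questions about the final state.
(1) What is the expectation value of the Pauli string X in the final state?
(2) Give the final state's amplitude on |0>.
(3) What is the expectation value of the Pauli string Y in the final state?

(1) The observable X averages to sqrt(2)/2.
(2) |0> carries amplitude sqrt(2)/2 in the final state.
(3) The observable Y averages to -sqrt(2)/2.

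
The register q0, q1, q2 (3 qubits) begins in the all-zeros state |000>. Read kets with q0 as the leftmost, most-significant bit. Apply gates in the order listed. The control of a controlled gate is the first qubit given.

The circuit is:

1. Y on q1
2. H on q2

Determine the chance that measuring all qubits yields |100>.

The probability of measuring |100> is 0.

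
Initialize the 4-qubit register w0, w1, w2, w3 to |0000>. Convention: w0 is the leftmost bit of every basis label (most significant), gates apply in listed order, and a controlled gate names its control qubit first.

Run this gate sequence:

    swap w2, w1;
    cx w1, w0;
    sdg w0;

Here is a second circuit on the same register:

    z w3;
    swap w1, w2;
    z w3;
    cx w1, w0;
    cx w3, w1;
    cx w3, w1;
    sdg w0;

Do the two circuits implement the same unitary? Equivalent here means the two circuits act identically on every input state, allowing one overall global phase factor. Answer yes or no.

Yes: on every input state the two circuits agree up to one overall phase factor.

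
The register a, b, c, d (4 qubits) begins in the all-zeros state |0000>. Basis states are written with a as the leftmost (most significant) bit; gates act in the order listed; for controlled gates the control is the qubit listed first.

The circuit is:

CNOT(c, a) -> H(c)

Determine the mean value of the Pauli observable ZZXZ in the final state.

The expectation value of ZZXZ is 1.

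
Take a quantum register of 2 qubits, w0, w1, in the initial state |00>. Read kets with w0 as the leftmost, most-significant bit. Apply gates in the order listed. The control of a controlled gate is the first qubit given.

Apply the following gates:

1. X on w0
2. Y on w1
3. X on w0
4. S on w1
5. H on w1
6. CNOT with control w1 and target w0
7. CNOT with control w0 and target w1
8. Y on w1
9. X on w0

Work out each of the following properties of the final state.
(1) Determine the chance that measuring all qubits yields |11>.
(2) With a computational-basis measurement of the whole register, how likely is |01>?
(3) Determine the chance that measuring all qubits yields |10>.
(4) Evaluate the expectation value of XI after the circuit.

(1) Outcome |11> occurs with probability 1/2.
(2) The probability of measuring |01> is 1/2.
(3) The probability of measuring |10> is 0.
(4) In the final state, XI has expectation -1.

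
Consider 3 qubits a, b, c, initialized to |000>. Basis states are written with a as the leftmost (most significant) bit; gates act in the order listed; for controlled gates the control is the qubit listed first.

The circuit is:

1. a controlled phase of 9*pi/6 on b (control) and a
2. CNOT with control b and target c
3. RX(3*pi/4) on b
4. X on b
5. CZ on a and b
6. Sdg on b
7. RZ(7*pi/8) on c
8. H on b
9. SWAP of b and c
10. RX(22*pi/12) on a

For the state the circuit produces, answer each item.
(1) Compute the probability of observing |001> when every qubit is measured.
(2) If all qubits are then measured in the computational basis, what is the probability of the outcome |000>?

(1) A full measurement returns |001> with probability -sqrt(2)/8 - sqrt(6)/16 + sqrt(3)/8 + 1/4.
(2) Outcome |000> occurs with probability sqrt(6)/16 + sqrt(2)/8 + sqrt(3)/8 + 1/4.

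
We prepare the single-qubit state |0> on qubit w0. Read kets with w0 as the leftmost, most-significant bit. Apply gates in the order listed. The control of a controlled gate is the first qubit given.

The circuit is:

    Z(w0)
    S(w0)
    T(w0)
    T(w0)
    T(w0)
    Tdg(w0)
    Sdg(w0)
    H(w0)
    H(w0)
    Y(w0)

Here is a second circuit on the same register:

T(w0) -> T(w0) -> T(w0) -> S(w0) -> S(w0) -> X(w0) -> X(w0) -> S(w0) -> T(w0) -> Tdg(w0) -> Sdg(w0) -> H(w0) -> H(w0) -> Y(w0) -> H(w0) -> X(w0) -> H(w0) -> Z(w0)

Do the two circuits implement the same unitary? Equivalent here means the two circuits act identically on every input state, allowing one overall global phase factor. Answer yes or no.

No — the two circuits implement different unitaries, even allowing a global phase.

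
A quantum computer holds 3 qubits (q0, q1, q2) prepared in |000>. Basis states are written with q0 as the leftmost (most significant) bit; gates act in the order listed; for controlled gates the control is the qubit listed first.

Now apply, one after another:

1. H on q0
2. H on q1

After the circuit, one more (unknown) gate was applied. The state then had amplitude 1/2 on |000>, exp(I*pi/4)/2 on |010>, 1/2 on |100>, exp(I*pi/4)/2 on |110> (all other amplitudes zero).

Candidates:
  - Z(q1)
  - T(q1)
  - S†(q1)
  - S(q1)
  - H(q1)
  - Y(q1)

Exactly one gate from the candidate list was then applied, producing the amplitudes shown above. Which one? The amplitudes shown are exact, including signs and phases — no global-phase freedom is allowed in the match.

It was T(q1) that produced the state shown.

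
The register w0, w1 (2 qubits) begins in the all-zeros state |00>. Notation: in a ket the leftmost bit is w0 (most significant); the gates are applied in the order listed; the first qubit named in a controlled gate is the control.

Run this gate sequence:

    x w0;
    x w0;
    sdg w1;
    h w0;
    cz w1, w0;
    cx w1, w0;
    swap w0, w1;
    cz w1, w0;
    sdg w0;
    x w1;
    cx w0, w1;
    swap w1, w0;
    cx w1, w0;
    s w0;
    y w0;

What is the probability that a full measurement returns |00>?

A full measurement returns |00> with probability 1/2.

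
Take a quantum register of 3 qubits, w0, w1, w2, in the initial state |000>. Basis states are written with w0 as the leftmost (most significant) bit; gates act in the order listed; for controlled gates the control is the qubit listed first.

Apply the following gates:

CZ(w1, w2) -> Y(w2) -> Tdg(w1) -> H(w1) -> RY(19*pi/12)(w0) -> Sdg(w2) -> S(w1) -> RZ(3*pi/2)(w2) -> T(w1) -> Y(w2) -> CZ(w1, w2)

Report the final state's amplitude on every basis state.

The final amplitudes are (-sqrt(2*sqrt(2) + 4)/8 - sqrt(12 - 6*sqrt(2))/8)*exp(I*pi/4) on |000>, 0 on |001>, sqrt(12 - 6*sqrt(2))/8 + sqrt(2*sqrt(2) + 4)/8 on |010>, 0 on |011>, (-sqrt(4 - 2*sqrt(2))/8 + sqrt(6*sqrt(2) + 12)/8)*exp(I*pi/4) on |100>, 0 on |101>, -sqrt(6*sqrt(2) + 12)/8 + sqrt(4 - 2*sqrt(2))/8 on |110>, 0 on |111>.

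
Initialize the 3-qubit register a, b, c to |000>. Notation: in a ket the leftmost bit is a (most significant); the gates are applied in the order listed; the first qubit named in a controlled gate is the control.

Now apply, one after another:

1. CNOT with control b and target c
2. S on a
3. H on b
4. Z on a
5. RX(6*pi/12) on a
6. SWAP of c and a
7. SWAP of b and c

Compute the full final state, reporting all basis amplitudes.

After the circuit, the state carries amplitude 1/2 on |000>, 1/2 on |001>, -I/2 on |010>, -I/2 on |011>, 0 on |100>, 0 on |101>, 0 on |110>, 0 on |111>.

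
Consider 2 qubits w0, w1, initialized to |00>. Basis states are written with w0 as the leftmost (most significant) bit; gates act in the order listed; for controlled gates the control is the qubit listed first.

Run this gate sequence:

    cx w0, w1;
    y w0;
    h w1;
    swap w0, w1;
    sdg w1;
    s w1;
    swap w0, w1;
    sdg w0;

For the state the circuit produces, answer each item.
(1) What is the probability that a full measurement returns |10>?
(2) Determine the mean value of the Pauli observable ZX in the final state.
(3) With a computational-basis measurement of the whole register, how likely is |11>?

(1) The probability of measuring |10> is 1/2.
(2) The observable ZX averages to -1.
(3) Outcome |11> occurs with probability 1/2.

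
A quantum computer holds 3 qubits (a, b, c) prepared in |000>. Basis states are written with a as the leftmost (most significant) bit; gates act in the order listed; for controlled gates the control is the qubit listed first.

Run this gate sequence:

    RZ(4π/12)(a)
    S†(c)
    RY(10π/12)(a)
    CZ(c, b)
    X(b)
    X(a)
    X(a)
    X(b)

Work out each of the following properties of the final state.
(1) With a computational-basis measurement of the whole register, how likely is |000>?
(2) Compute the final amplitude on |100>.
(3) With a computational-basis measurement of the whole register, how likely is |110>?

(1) Outcome |000> occurs with probability 1/2 - sqrt(3)/4.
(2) The amplitude on |100> is (-sqrt(6) - sqrt(2))*exp(5*I*pi/6)/4.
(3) The probability of measuring |110> is 0.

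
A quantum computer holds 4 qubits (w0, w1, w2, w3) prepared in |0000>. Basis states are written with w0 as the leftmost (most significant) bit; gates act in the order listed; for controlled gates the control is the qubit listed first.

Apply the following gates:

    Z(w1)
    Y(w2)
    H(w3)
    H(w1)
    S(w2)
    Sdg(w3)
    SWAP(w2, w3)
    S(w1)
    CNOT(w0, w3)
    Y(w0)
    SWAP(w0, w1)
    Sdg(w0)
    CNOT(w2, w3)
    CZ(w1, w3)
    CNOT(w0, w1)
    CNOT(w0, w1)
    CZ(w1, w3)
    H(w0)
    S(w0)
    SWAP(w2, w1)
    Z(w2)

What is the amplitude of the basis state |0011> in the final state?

The amplitude on |0011> is sqrt(2)*I/2.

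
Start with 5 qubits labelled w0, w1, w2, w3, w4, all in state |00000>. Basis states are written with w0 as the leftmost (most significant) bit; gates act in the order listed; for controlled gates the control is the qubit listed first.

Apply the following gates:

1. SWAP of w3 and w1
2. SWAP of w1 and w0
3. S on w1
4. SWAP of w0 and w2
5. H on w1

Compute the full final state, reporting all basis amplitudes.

The final amplitudes are sqrt(2)/2 on |00000>, sqrt(2)/2 on |01000>, and 0 on every other basis state.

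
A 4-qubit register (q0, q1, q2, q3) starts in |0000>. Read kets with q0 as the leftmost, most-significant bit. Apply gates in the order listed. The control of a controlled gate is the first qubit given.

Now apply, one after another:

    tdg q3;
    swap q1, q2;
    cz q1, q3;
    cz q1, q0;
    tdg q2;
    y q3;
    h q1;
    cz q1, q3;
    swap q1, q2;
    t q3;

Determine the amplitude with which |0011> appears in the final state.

The amplitude on |0011> is -sqrt(2)*exp(3*I*pi/4)/2.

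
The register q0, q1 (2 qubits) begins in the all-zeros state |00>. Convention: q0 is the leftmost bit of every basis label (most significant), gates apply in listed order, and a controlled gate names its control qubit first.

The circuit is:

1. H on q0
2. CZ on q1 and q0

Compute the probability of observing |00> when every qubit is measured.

The probability of measuring |00> is 1/2.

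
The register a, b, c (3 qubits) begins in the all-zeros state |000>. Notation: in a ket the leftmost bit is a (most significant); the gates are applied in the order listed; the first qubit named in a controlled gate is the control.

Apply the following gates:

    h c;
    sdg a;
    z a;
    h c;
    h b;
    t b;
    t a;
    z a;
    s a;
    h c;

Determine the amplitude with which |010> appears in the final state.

The amplitude on |010> is exp(I*pi/4)/2.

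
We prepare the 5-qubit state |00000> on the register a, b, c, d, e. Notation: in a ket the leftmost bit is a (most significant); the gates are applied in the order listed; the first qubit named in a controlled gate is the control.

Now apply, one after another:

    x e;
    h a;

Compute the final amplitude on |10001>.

The final state's coefficient on |10001> equals sqrt(2)/2.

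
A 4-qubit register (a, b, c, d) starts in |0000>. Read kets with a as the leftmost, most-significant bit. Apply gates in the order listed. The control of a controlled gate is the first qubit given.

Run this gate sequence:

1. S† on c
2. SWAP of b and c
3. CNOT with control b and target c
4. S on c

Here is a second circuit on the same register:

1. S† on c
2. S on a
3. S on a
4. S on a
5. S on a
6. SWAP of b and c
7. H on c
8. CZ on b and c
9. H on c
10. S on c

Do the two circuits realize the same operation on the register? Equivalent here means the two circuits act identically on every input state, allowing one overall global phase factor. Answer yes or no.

Yes — the two circuits implement the same unitary up to a global phase.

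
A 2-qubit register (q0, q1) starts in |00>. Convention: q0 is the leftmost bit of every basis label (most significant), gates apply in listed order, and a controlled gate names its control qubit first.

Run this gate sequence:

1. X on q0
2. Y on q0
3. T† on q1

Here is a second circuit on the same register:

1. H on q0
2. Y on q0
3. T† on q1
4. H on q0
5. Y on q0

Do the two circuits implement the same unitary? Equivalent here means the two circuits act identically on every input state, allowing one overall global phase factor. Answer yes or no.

No, they are not equivalent — no single phase factor reconciles the two unitaries.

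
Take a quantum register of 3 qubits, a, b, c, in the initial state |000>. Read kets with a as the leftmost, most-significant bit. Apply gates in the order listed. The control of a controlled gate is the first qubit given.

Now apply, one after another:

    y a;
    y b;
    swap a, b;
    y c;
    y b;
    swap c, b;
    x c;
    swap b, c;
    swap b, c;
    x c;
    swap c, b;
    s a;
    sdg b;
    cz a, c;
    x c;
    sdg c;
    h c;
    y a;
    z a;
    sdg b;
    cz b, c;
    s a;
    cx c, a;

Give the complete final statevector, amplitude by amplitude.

The final amplitudes are sqrt(2)/2 on |000>, sqrt(2)/2 on |101>, and 0 on every other basis state.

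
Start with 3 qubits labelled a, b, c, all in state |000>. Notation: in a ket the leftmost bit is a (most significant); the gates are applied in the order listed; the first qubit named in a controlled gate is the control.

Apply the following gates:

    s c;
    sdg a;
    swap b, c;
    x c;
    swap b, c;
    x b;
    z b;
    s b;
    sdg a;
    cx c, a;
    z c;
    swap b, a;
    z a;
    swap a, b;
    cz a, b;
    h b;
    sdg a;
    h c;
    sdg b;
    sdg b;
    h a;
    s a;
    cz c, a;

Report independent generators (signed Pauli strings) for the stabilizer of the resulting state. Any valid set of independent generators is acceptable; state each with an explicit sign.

The final state is stabilized by the group generated by +YIZ, -IXI, +ZIX; other independent generating sets are equally valid.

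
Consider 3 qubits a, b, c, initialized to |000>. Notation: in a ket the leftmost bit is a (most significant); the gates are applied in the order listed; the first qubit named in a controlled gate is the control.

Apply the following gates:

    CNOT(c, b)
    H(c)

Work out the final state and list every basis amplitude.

After the circuit, the state carries amplitude sqrt(2)/2 on |000>, sqrt(2)/2 on |001>, and 0 on every other basis state.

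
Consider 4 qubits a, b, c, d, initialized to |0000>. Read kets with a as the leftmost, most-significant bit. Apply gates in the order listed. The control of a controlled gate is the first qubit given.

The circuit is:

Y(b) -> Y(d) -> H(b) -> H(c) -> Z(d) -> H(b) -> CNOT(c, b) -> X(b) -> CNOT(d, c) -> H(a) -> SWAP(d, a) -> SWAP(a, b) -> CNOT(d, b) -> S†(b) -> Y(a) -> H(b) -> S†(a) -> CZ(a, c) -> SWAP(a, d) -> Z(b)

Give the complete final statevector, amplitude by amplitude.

After the circuit, the state carries amplitude -sqrt(2)/4 on |0000>, 0 on |0001>, 0 on |0010>, sqrt(2)*I/4 on |0011>, -sqrt(2)/4 on |0100>, 0 on |0101>, 0 on |0110>, sqrt(2)*I/4 on |0111>, -sqrt(2)*I/4 on |1000>, 0 on |1001>, 0 on |1010>, -sqrt(2)/4 on |1011>, sqrt(2)*I/4 on |1100>, 0 on |1101>, 0 on |1110>, sqrt(2)/4 on |1111>.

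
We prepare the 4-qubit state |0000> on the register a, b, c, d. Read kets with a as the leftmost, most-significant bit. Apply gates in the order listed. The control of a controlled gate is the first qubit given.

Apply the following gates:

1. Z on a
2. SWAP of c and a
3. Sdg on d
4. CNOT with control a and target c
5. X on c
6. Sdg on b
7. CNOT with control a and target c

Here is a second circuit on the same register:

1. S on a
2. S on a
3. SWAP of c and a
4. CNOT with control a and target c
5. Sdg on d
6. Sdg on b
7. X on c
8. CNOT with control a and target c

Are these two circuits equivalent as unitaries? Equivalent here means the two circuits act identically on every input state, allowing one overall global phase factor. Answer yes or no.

Yes — the two circuits implement the same unitary up to a global phase.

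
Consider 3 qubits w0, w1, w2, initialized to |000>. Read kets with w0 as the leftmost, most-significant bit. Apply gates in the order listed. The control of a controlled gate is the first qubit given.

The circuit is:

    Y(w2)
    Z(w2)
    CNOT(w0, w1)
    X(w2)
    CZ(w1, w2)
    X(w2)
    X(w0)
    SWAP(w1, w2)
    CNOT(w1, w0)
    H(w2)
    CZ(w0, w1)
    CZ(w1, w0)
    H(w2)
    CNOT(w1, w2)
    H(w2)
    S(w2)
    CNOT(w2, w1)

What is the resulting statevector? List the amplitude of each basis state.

The final amplitudes are -sqrt(2)/2 on |001>, -sqrt(2)*I/2 on |010>, and 0 on every other basis state.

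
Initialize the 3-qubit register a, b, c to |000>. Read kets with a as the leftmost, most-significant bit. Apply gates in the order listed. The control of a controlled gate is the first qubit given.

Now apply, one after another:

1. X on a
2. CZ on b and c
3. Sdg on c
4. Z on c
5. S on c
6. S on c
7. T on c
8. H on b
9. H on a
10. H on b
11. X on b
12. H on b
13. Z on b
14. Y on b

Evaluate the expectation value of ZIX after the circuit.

The observable ZIX averages to 0.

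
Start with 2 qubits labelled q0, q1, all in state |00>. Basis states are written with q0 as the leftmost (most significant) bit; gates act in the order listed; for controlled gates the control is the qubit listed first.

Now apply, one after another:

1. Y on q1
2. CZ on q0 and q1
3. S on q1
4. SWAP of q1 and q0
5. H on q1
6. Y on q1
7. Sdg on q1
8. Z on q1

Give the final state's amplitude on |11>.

|11> carries amplitude sqrt(2)/2 in the final state.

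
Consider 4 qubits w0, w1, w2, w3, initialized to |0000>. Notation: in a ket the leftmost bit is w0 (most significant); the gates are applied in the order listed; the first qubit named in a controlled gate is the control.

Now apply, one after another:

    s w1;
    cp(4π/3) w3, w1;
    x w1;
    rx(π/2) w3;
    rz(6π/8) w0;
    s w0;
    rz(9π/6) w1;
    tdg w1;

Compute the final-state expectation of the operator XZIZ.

The observable XZIZ averages to 0.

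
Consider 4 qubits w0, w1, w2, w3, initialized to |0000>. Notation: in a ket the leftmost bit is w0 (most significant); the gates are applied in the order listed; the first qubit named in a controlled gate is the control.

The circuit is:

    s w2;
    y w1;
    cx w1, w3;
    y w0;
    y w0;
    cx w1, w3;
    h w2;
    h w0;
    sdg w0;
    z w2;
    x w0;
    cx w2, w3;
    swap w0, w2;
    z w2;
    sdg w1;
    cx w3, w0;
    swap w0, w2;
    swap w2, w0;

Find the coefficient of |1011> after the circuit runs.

The amplitude on |1011> is 0.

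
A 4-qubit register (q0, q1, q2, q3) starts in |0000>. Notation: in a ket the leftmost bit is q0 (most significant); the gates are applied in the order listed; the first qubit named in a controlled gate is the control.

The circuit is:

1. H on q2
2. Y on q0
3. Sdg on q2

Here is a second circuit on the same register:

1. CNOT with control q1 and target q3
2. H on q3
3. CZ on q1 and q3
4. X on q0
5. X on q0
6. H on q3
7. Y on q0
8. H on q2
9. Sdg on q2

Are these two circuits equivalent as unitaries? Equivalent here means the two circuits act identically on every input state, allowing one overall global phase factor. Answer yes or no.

Yes: on every input state the two circuits agree up to one overall phase factor.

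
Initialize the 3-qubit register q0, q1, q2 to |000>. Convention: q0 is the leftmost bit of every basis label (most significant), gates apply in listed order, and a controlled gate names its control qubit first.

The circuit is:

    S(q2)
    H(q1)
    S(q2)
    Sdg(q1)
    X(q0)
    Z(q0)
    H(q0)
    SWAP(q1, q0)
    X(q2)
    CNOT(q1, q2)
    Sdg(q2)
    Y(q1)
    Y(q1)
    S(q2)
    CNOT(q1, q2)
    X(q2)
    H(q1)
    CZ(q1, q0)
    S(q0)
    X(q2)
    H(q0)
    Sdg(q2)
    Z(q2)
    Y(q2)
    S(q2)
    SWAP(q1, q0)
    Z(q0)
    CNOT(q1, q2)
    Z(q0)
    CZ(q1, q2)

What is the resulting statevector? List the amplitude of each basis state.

The resulting statevector has amplitude 1 on |111>, and 0 on every other basis state. Key observation: steps 9-16 multiply out to the identity, so the circuit reduces to the remaining gates.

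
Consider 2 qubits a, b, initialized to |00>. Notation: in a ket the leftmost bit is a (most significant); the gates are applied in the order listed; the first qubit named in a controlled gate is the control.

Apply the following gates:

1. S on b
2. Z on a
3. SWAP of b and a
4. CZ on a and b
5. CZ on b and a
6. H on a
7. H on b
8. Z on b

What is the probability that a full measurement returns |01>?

A full measurement returns |01> with probability 1/4.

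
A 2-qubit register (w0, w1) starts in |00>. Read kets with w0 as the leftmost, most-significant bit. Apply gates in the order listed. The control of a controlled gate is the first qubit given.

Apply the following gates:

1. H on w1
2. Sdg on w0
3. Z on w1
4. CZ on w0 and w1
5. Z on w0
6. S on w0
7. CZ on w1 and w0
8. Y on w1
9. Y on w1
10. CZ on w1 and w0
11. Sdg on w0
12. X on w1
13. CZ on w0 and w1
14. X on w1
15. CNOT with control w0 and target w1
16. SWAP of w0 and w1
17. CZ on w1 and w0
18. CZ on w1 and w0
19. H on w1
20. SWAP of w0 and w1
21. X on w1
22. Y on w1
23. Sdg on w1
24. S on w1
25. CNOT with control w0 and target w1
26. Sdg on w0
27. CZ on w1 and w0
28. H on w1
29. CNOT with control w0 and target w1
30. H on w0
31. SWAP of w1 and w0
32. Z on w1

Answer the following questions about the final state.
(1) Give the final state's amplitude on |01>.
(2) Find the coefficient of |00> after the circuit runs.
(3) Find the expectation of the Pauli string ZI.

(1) The amplitude on |01> is -1/2 + I/2.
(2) The final state's coefficient on |00> equals -1/2 - I/2.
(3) In the final state, ZI has expectation 1.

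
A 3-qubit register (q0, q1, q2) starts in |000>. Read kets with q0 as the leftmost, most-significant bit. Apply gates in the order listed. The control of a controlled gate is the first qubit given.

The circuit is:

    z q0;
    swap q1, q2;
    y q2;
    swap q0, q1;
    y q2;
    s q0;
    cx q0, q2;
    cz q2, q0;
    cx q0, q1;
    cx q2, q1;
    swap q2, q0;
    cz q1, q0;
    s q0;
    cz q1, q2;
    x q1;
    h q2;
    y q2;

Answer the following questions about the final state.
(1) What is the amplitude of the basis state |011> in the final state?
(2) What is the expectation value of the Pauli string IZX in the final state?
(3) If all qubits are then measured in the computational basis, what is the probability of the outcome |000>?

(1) |011> carries amplitude sqrt(2)*I/2 in the final state.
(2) In the final state, IZX has expectation 1.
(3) A full measurement returns |000> with probability 0.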